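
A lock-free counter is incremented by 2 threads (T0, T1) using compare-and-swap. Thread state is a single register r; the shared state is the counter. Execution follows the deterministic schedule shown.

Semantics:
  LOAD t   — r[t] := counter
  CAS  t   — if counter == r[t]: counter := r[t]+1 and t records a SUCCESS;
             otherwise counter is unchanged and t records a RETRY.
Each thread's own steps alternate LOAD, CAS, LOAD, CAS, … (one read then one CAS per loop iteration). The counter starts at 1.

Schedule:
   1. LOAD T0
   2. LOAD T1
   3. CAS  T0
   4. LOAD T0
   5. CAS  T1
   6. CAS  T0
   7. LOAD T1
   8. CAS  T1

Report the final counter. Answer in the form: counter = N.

counter = 4

[1] T0.load  rd  (counter 1, T0.r 1)
[2] T1.load  rd  (counter 1, T1.r 1)
[3] T0.cas  hit  (counter 2, T0.r 1)
[4] T0.load  rd  (counter 2, T0.r 2)
[5] T1.cas  miss  (counter 2, T1.r 1)
[6] T0.cas  hit  (counter 3, T0.r 2)
[7] T1.load  rd  (counter 3, T1.r 3)
[8] T1.cas  hit  (counter 4, T1.r 3)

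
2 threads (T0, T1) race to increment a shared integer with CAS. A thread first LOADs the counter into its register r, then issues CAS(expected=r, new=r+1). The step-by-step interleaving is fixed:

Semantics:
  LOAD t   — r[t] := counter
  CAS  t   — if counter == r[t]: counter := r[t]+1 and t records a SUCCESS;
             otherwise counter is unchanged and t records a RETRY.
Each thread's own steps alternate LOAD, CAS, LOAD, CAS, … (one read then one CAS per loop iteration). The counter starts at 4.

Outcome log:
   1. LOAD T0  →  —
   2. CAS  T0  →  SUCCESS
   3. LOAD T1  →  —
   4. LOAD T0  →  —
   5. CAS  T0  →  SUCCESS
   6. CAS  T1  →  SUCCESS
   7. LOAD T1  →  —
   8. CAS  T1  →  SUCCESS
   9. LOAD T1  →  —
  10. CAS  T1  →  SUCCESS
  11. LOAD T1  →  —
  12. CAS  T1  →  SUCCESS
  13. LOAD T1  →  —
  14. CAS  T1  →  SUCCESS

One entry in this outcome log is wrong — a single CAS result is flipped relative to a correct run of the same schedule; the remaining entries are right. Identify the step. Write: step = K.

step = 6

Reference trace:
T0 LOAD — after: cnt=4, r=4 — load
T0 CAS — after: cnt=5, r=4 — ok
T1 LOAD — after: cnt=5, r=5 — load
T0 LOAD — after: cnt=5, r=5 — load
T0 CAS — after: cnt=6, r=5 — ok
T1 CAS — after: cnt=6, r=5 — retry
T1 LOAD — after: cnt=6, r=6 — load
T1 CAS — after: cnt=7, r=6 — ok
T1 LOAD — after: cnt=7, r=7 — load
T1 CAS — after: cnt=8, r=7 — ok
T1 LOAD — after: cnt=8, r=8 — load
T1 CAS — after: cnt=9, r=8 — ok
T1 LOAD — after: cnt=9, r=9 — load
T1 CAS — after: cnt=10, r=9 — ok
Mismatch at 6.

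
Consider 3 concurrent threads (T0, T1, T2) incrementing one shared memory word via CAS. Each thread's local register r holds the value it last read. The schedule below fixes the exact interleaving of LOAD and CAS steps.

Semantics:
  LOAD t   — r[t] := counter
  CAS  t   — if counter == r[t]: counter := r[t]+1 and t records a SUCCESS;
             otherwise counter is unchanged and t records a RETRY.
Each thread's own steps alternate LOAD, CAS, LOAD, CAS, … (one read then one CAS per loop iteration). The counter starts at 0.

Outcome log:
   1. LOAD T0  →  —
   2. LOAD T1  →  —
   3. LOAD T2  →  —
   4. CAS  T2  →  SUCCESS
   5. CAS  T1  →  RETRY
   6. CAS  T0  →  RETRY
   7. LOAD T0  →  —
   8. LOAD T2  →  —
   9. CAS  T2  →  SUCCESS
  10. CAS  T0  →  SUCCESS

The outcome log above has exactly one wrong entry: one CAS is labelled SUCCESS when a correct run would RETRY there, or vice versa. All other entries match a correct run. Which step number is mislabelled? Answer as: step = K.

Correct run:
1. LOAD T0 → mem=0 r[T0]=0 [LOAD]
2. LOAD T1 → mem=0 r[T1]=0 [LOAD]
3. LOAD T2 → mem=0 r[T2]=0 [LOAD]
4. CAS T2 → mem=1 r[T2]=0 [OK]
5. CAS T1 → mem=1 r[T1]=0 [RETRY]
6. CAS T0 → mem=1 r[T0]=0 [RETRY]
7. LOAD T0 → mem=1 r[T0]=1 [LOAD]
8. LOAD T2 → mem=1 r[T2]=1 [LOAD]
9. CAS T2 → mem=2 r[T2]=1 [OK]
10. CAS T0 → mem=2 r[T0]=1 [RETRY]
Flip is step 10.

step = 10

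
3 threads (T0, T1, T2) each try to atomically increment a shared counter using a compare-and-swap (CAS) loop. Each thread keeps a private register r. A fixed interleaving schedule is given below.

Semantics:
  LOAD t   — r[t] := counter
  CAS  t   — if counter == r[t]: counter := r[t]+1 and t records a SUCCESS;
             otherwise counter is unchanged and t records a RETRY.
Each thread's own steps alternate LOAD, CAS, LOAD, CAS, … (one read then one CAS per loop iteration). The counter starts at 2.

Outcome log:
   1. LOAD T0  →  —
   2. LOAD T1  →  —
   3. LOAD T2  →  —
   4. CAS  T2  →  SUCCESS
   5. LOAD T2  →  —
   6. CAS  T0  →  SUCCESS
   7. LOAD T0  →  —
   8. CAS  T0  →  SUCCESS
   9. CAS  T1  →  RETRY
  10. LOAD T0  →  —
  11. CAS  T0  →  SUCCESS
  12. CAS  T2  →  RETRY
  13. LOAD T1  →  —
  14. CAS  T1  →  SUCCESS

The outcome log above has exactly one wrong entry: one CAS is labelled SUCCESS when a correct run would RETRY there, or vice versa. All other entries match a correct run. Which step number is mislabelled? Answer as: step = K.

Correct run:
[1] T0.load  rd  (counter 2, T0.r 2)
[2] T1.load  rd  (counter 2, T1.r 2)
[3] T2.load  rd  (counter 2, T2.r 2)
[4] T2.cas  hit  (counter 3, T2.r 2)
[5] T2.load  rd  (counter 3, T2.r 3)
[6] T0.cas  miss  (counter 3, T0.r 2)
[7] T0.load  rd  (counter 3, T0.r 3)
[8] T0.cas  hit  (counter 4, T0.r 3)
[9] T1.cas  miss  (counter 4, T1.r 2)
[10] T0.load  rd  (counter 4, T0.r 4)
[11] T0.cas  hit  (counter 5, T0.r 4)
[12] T2.cas  miss  (counter 5, T2.r 3)
[13] T1.load  rd  (counter 5, T1.r 5)
[14] T1.cas  hit  (counter 6, T1.r 5)
Log disagrees first at step 6.

step = 6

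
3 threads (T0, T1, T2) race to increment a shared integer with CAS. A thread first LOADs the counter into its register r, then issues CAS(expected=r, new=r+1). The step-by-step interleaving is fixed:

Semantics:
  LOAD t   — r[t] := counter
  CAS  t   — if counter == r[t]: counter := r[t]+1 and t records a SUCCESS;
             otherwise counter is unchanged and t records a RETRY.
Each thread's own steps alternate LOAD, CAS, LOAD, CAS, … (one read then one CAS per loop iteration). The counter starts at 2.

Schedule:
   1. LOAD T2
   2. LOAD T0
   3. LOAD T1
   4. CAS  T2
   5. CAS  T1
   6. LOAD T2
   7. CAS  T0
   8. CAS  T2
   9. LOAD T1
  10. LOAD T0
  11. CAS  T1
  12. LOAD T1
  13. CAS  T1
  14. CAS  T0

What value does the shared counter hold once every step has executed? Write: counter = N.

counter = 6

step 1: T2 LOAD ⇒ load; ctr=2 reg=2
step 2: T0 LOAD ⇒ load; ctr=2 reg=2
step 3: T1 LOAD ⇒ load; ctr=2 reg=2
step 4: T2 CAS ⇒ ok; ctr=3 reg=2
step 5: T1 CAS ⇒ retry; ctr=3 reg=2
step 6: T2 LOAD ⇒ load; ctr=3 reg=3
step 7: T0 CAS ⇒ retry; ctr=3 reg=2
step 8: T2 CAS ⇒ ok; ctr=4 reg=3
step 9: T1 LOAD ⇒ load; ctr=4 reg=4
step 10: T0 LOAD ⇒ load; ctr=4 reg=4
step 11: T1 CAS ⇒ ok; ctr=5 reg=4
step 12: T1 LOAD ⇒ load; ctr=5 reg=5
step 13: T1 CAS ⇒ ok; ctr=6 reg=5
step 14: T0 CAS ⇒ retry; ctr=6 reg=4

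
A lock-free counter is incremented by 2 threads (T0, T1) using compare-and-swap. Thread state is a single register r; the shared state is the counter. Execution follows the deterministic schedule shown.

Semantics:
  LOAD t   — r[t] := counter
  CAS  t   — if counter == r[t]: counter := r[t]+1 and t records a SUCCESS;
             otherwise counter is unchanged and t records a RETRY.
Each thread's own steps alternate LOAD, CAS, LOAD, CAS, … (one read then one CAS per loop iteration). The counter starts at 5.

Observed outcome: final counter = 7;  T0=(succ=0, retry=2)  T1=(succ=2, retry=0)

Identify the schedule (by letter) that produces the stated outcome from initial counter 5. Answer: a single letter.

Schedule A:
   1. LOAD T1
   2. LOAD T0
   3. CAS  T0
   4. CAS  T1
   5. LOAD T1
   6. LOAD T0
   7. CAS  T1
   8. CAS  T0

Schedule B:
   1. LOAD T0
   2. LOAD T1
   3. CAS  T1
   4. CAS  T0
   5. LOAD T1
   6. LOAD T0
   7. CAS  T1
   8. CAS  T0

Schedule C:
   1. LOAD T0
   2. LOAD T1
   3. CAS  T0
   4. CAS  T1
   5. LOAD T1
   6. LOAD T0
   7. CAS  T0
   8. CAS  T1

Run B:
   1) LOAD T0:  M=5  r_T0=5
   2) LOAD T1:  M=5  r_T1=5
   3) CAS  T1:  M=6  r_T1=5 ✓
   4) CAS  T0:  M=6  r_T0=5 ✗
   5) LOAD T1:  M=6  r_T1=6
   6) LOAD T0:  M=6  r_T0=6
   7) CAS  T1:  M=7  r_T1=6 ✓
   8) CAS  T0:  M=7  r_T0=6 ✗

B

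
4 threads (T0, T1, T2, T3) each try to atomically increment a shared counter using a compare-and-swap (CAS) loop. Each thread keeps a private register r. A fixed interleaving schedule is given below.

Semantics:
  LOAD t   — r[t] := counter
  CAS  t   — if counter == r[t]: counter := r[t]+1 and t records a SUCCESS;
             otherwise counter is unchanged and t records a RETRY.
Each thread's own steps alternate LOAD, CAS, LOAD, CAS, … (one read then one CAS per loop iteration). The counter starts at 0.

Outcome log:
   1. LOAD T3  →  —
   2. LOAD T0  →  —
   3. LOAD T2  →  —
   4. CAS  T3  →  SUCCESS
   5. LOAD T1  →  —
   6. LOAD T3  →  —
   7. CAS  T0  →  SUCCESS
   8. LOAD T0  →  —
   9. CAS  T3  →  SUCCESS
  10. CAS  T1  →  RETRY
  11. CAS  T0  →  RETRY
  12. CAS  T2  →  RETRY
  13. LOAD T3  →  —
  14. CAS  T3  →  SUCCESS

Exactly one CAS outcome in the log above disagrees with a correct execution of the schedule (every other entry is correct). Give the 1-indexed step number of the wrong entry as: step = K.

step = 7

Re-executing:
   1) LOAD T3:  M=0  r_T3=0
   2) LOAD T0:  M=0  r_T0=0
   3) LOAD T2:  M=0  r_T2=0
   4) CAS  T3:  M=1  r_T3=0 ✓
   5) LOAD T1:  M=1  r_T1=1
   6) LOAD T3:  M=1  r_T3=1
   7) CAS  T0:  M=1  r_T0=0 ✗
   8) LOAD T0:  M=1  r_T0=1
   9) CAS  T3:  M=2  r_T3=1 ✓
  10) CAS  T1:  M=2  r_T1=1 ✗
  11) CAS  T0:  M=2  r_T0=1 ✗
  12) CAS  T2:  M=2  r_T2=0 ✗
  13) LOAD T3:  M=2  r_T3=2
  14) CAS  T3:  M=3  r_T3=2 ✓
Mismatch at 7.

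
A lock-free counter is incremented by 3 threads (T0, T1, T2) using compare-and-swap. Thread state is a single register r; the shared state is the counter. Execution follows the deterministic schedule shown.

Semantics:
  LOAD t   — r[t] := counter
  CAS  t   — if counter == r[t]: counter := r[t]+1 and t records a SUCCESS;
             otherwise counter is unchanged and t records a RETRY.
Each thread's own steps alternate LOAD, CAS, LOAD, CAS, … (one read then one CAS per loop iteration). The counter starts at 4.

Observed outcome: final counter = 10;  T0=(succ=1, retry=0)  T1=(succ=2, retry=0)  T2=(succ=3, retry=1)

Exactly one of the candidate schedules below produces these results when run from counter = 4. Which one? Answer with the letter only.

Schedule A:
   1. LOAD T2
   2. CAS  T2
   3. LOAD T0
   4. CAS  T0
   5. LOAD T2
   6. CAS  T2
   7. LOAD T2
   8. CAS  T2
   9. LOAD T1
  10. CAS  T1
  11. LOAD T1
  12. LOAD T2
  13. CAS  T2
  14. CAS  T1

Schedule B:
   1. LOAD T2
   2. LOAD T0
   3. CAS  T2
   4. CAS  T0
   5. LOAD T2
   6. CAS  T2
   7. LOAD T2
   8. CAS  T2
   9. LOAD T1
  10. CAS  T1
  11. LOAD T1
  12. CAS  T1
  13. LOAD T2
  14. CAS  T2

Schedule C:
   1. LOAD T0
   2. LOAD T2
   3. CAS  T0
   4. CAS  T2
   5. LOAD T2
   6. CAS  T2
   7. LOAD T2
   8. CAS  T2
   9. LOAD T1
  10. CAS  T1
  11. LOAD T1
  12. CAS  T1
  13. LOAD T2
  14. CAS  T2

Simulating candidate C:
[1] T0.load  rd  (counter 4, T0.r 4)
[2] T2.load  rd  (counter 4, T2.r 4)
[3] T0.cas  hit  (counter 5, T0.r 4)
[4] T2.cas  miss  (counter 5, T2.r 4)
[5] T2.load  rd  (counter 5, T2.r 5)
[6] T2.cas  hit  (counter 6, T2.r 5)
[7] T2.load  rd  (counter 6, T2.r 6)
[8] T2.cas  hit  (counter 7, T2.r 6)
[9] T1.load  rd  (counter 7, T1.r 7)
[10] T1.cas  hit  (counter 8, T1.r 7)
[11] T1.load  rd  (counter 8, T1.r 8)
[12] T1.cas  hit  (counter 9, T1.r 8)
[13] T2.load  rd  (counter 9, T2.r 9)
[14] T2.cas  hit  (counter 10, T2.r 9)

C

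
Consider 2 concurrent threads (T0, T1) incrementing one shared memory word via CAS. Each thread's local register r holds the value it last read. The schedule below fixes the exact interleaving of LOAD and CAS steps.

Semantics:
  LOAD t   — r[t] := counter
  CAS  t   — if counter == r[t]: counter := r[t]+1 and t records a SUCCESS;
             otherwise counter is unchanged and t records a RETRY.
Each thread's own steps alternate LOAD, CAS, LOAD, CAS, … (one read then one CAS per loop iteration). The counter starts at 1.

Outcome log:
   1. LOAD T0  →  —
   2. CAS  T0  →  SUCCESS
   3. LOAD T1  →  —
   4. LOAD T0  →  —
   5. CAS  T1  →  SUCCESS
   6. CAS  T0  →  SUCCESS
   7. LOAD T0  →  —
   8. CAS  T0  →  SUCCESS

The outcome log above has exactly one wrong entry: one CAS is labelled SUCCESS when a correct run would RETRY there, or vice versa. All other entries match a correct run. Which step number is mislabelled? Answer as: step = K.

Correct run:
#1 T0 reads 1
#2 T0 CAS(1→2) writes; counter now 2
#3 T1 reads 2
#4 T0 reads 2
#5 T1 CAS(2→3) writes; counter now 3
#6 T0 CAS(2→3) fails; counter now 3
#7 T0 reads 3
#8 T0 CAS(3→4) writes; counter now 4
Log disagrees first at step 6.

step = 6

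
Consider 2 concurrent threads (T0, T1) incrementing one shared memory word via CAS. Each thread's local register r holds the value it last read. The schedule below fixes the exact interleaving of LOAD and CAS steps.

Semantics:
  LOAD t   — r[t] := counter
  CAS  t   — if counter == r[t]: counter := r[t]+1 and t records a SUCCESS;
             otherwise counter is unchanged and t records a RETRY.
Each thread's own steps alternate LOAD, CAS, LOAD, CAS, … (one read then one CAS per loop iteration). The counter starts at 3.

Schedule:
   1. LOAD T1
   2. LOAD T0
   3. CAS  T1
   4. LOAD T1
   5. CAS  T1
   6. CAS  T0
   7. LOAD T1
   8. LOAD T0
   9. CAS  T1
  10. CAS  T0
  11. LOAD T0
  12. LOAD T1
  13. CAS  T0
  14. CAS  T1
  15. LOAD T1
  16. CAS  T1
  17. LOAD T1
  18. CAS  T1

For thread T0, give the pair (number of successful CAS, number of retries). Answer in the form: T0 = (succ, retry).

   1) LOAD T1:  M=3  r_T1=3
   2) LOAD T0:  M=3  r_T0=3
   3) CAS  T1:  M=4  r_T1=3 ✓
   4) LOAD T1:  M=4  r_T1=4
   5) CAS  T1:  M=5  r_T1=4 ✓
   6) CAS  T0:  M=5  r_T0=3 ✗
   7) LOAD T1:  M=5  r_T1=5
   8) LOAD T0:  M=5  r_T0=5
   9) CAS  T1:  M=6  r_T1=5 ✓
  10) CAS  T0:  M=6  r_T0=5 ✗
  11) LOAD T0:  M=6  r_T0=6
  12) LOAD T1:  M=6  r_T1=6
  13) CAS  T0:  M=7  r_T0=6 ✓
  14) CAS  T1:  M=7  r_T1=6 ✗
  15) LOAD T1:  M=7  r_T1=7
  16) CAS  T1:  M=8  r_T1=7 ✓
  17) LOAD T1:  M=8  r_T1=8
  18) CAS  T1:  M=9  r_T1=8 ✓

T0 = (1, 2)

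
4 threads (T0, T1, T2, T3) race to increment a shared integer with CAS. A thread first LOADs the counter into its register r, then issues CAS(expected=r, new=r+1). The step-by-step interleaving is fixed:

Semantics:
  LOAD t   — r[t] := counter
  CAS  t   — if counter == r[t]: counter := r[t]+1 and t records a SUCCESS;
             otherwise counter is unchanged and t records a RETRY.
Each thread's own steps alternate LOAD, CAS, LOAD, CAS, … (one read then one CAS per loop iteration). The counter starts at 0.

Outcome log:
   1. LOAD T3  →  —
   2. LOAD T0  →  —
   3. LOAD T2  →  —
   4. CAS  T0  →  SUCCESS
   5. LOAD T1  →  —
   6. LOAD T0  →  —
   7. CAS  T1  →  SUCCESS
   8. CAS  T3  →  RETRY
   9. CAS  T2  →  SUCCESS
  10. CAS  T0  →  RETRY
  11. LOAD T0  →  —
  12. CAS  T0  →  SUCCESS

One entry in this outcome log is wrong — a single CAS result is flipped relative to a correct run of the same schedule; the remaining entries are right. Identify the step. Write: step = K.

Reference trace:
1. LOAD T3 → mem=0 r[T3]=0 [LOAD]
2. LOAD T0 → mem=0 r[T0]=0 [LOAD]
3. LOAD T2 → mem=0 r[T2]=0 [LOAD]
4. CAS T0 → mem=1 r[T0]=0 [OK]
5. LOAD T1 → mem=1 r[T1]=1 [LOAD]
6. LOAD T0 → mem=1 r[T0]=1 [LOAD]
7. CAS T1 → mem=2 r[T1]=1 [OK]
8. CAS T3 → mem=2 r[T3]=0 [RETRY]
9. CAS T2 → mem=2 r[T2]=0 [RETRY]
10. CAS T0 → mem=2 r[T0]=1 [RETRY]
11. LOAD T0 → mem=2 r[T0]=2 [LOAD]
12. CAS T0 → mem=3 r[T0]=2 [OK]
Flip is step 9.

step = 9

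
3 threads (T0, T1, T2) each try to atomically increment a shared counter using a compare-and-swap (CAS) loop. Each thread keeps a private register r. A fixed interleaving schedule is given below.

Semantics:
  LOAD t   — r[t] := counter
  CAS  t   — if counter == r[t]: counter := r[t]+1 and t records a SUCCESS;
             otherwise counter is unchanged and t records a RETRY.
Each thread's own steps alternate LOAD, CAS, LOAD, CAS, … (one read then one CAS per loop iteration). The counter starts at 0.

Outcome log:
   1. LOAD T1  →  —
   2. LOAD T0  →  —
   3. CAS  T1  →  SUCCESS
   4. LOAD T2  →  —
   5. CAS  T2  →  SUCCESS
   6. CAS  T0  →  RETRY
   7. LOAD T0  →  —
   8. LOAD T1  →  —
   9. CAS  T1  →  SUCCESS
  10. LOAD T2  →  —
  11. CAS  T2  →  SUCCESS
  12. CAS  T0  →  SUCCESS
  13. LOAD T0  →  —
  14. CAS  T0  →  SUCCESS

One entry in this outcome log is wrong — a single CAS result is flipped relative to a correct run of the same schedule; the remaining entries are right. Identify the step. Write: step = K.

step = 12

Reference trace:
step 1: T1 LOAD ⇒ load; ctr=0 reg=0
step 2: T0 LOAD ⇒ load; ctr=0 reg=0
step 3: T1 CAS ⇒ ok; ctr=1 reg=0
step 4: T2 LOAD ⇒ load; ctr=1 reg=1
step 5: T2 CAS ⇒ ok; ctr=2 reg=1
step 6: T0 CAS ⇒ retry; ctr=2 reg=0
step 7: T0 LOAD ⇒ load; ctr=2 reg=2
step 8: T1 LOAD ⇒ load; ctr=2 reg=2
step 9: T1 CAS ⇒ ok; ctr=3 reg=2
step 10: T2 LOAD ⇒ load; ctr=3 reg=3
step 11: T2 CAS ⇒ ok; ctr=4 reg=3
step 12: T0 CAS ⇒ retry; ctr=4 reg=2
step 13: T0 LOAD ⇒ load; ctr=4 reg=4
step 14: T0 CAS ⇒ ok; ctr=5 reg=4
Mismatch at 12.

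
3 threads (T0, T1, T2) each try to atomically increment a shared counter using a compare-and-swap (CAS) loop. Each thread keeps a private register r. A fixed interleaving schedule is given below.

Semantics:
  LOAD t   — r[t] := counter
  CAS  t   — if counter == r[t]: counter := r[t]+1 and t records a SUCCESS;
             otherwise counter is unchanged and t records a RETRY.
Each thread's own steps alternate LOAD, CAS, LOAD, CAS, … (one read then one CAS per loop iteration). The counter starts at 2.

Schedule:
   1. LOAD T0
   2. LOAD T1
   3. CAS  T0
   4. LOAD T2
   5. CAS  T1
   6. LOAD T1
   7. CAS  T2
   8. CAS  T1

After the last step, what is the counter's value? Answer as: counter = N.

counter = 4

   1) LOAD T0:  M=2  r_T0=2
   2) LOAD T1:  M=2  r_T1=2
   3) CAS  T0:  M=3  r_T0=2 ✓
   4) LOAD T2:  M=3  r_T2=3
   5) CAS  T1:  M=3  r_T1=2 ✗
   6) LOAD T1:  M=3  r_T1=3
   7) CAS  T2:  M=4  r_T2=3 ✓
   8) CAS  T1:  M=4  r_T1=3 ✗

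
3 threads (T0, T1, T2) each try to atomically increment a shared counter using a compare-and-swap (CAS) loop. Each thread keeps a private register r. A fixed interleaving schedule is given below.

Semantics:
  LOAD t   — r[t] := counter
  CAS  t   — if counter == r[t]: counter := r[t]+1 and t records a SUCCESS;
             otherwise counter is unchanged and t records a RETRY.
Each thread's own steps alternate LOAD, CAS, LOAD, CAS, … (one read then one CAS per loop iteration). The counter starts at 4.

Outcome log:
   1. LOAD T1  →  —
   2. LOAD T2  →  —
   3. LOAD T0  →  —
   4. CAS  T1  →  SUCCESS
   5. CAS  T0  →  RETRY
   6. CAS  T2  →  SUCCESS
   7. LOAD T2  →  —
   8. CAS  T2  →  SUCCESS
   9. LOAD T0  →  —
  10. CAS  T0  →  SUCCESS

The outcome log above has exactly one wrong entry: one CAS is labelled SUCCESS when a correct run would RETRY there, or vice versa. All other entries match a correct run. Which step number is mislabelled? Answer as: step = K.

Correct run:
   1) LOAD T1:  M=4  r_T1=4
   2) LOAD T2:  M=4  r_T2=4
   3) LOAD T0:  M=4  r_T0=4
   4) CAS  T1:  M=5  r_T1=4 ✓
   5) CAS  T0:  M=5  r_T0=4 ✗
   6) CAS  T2:  M=5  r_T2=4 ✗
   7) LOAD T2:  M=5  r_T2=5
   8) CAS  T2:  M=6  r_T2=5 ✓
   9) LOAD T0:  M=6  r_T0=6
  10) CAS  T0:  M=7  r_T0=6 ✓
Log disagrees first at step 6.

step = 6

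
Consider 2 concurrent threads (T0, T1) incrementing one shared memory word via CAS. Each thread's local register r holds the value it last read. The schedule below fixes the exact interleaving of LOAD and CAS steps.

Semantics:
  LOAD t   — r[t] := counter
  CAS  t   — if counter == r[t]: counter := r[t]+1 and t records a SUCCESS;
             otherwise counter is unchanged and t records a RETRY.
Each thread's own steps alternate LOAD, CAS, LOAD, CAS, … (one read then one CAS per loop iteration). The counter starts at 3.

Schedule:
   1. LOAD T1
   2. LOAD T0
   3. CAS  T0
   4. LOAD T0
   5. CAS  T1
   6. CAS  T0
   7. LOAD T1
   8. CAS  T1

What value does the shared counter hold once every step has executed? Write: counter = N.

counter = 6

T1 LOAD — after: cnt=3, r=3 — load
T0 LOAD — after: cnt=3, r=3 — load
T0 CAS — after: cnt=4, r=3 — ok
T0 LOAD — after: cnt=4, r=4 — load
T1 CAS — after: cnt=4, r=3 — retry
T0 CAS — after: cnt=5, r=4 — ok
T1 LOAD — after: cnt=5, r=5 — load
T1 CAS — after: cnt=6, r=5 — ok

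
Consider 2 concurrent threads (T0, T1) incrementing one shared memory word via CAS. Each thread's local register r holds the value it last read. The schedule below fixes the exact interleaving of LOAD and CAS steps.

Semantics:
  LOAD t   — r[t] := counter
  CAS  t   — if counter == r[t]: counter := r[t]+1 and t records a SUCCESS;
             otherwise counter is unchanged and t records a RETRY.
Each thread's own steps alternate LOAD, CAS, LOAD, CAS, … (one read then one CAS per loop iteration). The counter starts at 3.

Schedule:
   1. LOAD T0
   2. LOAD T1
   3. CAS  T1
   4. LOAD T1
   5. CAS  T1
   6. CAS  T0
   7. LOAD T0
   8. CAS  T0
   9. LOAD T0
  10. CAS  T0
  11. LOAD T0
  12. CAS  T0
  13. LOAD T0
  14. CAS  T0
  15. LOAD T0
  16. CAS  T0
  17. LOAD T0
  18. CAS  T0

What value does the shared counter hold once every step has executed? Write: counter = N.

counter = 11

1. LOAD T0 → mem=3 r[T0]=3 [LOAD]
2. LOAD T1 → mem=3 r[T1]=3 [LOAD]
3. CAS T1 → mem=4 r[T1]=3 [OK]
4. LOAD T1 → mem=4 r[T1]=4 [LOAD]
5. CAS T1 → mem=5 r[T1]=4 [OK]
6. CAS T0 → mem=5 r[T0]=3 [RETRY]
7. LOAD T0 → mem=5 r[T0]=5 [LOAD]
8. CAS T0 → mem=6 r[T0]=5 [OK]
9. LOAD T0 → mem=6 r[T0]=6 [LOAD]
10. CAS T0 → mem=7 r[T0]=6 [OK]
11. LOAD T0 → mem=7 r[T0]=7 [LOAD]
12. CAS T0 → mem=8 r[T0]=7 [OK]
13. LOAD T0 → mem=8 r[T0]=8 [LOAD]
14. CAS T0 → mem=9 r[T0]=8 [OK]
15. LOAD T0 → mem=9 r[T0]=9 [LOAD]
16. CAS T0 → mem=10 r[T0]=9 [OK]
17. LOAD T0 → mem=10 r[T0]=10 [LOAD]
18. CAS T0 → mem=11 r[T0]=10 [OK]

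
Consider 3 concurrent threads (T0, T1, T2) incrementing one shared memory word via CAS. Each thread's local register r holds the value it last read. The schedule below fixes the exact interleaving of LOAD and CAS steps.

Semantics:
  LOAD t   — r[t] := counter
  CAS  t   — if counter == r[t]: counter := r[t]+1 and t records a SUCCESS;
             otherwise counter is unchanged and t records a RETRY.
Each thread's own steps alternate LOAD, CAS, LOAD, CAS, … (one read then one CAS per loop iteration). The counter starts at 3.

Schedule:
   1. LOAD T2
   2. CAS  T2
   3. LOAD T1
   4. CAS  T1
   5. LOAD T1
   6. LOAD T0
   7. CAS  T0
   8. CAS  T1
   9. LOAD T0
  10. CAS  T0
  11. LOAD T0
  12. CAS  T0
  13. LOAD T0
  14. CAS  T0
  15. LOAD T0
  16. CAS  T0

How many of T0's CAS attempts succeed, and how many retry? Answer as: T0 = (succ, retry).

[1] T2.load  rd  (counter 3, T2.r 3)
[2] T2.cas  hit  (counter 4, T2.r 3)
[3] T1.load  rd  (counter 4, T1.r 4)
[4] T1.cas  hit  (counter 5, T1.r 4)
[5] T1.load  rd  (counter 5, T1.r 5)
[6] T0.load  rd  (counter 5, T0.r 5)
[7] T0.cas  hit  (counter 6, T0.r 5)
[8] T1.cas  miss  (counter 6, T1.r 5)
[9] T0.load  rd  (counter 6, T0.r 6)
[10] T0.cas  hit  (counter 7, T0.r 6)
[11] T0.load  rd  (counter 7, T0.r 7)
[12] T0.cas  hit  (counter 8, T0.r 7)
[13] T0.load  rd  (counter 8, T0.r 8)
[14] T0.cas  hit  (counter 9, T0.r 8)
[15] T0.load  rd  (counter 9, T0.r 9)
[16] T0.cas  hit  (counter 10, T0.r 9)

T0 = (5, 0)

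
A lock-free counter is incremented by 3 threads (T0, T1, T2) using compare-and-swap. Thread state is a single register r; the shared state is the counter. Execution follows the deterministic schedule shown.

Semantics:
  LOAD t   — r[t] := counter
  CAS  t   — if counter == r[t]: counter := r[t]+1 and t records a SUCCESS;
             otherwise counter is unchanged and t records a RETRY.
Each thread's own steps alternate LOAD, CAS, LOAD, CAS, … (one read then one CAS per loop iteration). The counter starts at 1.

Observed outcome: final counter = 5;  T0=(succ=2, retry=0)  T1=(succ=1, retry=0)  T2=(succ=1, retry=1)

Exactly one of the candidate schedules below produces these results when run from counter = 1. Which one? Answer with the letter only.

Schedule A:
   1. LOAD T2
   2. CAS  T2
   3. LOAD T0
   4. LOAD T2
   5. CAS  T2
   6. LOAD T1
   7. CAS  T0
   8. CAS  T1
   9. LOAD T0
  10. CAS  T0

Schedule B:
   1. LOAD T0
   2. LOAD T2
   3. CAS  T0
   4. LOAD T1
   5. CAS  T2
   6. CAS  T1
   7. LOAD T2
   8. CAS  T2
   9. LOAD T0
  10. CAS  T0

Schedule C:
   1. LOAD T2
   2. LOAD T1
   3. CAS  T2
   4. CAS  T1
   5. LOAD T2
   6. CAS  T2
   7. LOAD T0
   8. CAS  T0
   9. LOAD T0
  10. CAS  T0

B

Simulating candidate B:
1. LOAD T0 → mem=1 r[T0]=1 [LOAD]
2. LOAD T2 → mem=1 r[T2]=1 [LOAD]
3. CAS T0 → mem=2 r[T0]=1 [OK]
4. LOAD T1 → mem=2 r[T1]=2 [LOAD]
5. CAS T2 → mem=2 r[T2]=1 [RETRY]
6. CAS T1 → mem=3 r[T1]=2 [OK]
7. LOAD T2 → mem=3 r[T2]=3 [LOAD]
8. CAS T2 → mem=4 r[T2]=3 [OK]
9. LOAD T0 → mem=4 r[T0]=4 [LOAD]
10. CAS T0 → mem=5 r[T0]=4 [OK]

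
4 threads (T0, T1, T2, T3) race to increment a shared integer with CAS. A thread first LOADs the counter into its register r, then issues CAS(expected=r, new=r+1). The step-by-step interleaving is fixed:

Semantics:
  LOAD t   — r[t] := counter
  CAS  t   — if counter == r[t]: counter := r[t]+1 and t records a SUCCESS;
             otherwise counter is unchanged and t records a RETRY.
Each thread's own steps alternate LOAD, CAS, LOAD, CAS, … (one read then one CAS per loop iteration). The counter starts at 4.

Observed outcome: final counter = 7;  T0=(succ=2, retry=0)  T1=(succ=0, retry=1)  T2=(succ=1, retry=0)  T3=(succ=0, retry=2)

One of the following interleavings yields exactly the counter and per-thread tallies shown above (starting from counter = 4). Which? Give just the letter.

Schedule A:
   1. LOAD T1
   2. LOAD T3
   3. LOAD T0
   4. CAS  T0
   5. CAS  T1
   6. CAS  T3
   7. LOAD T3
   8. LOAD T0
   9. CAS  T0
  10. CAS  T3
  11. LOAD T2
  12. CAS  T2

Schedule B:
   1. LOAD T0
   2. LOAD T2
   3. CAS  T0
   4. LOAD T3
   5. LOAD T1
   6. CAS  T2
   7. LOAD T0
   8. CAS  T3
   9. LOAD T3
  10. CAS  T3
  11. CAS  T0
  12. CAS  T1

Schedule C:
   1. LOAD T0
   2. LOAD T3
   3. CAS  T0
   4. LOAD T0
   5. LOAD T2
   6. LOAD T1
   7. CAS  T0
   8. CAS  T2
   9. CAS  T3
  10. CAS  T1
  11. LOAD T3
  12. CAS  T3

A

Run A:
T1 LOAD — after: cnt=4, r=4 — load
T3 LOAD — after: cnt=4, r=4 — load
T0 LOAD — after: cnt=4, r=4 — load
T0 CAS — after: cnt=5, r=4 — ok
T1 CAS — after: cnt=5, r=4 — retry
T3 CAS — after: cnt=5, r=4 — retry
T3 LOAD — after: cnt=5, r=5 — load
T0 LOAD — after: cnt=5, r=5 — load
T0 CAS — after: cnt=6, r=5 — ok
T3 CAS — after: cnt=6, r=5 — retry
T2 LOAD — after: cnt=6, r=6 — load
T2 CAS — after: cnt=7, r=6 — ok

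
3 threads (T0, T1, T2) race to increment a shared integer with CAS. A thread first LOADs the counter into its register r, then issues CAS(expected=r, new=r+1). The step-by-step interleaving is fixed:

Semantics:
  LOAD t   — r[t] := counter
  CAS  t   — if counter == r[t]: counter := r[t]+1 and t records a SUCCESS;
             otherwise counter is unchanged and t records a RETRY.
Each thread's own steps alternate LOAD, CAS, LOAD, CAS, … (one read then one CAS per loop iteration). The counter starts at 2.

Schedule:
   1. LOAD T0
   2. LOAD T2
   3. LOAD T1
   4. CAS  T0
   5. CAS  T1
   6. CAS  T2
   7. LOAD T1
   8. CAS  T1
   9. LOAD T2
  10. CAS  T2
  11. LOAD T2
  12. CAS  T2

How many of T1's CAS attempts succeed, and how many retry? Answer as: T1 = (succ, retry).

1. LOAD T0 → mem=2 r[T0]=2 [LOAD]
2. LOAD T2 → mem=2 r[T2]=2 [LOAD]
3. LOAD T1 → mem=2 r[T1]=2 [LOAD]
4. CAS T0 → mem=3 r[T0]=2 [OK]
5. CAS T1 → mem=3 r[T1]=2 [RETRY]
6. CAS T2 → mem=3 r[T2]=2 [RETRY]
7. LOAD T1 → mem=3 r[T1]=3 [LOAD]
8. CAS T1 → mem=4 r[T1]=3 [OK]
9. LOAD T2 → mem=4 r[T2]=4 [LOAD]
10. CAS T2 → mem=5 r[T2]=4 [OK]
11. LOAD T2 → mem=5 r[T2]=5 [LOAD]
12. CAS T2 → mem=6 r[T2]=5 [OK]

T1 = (1, 1)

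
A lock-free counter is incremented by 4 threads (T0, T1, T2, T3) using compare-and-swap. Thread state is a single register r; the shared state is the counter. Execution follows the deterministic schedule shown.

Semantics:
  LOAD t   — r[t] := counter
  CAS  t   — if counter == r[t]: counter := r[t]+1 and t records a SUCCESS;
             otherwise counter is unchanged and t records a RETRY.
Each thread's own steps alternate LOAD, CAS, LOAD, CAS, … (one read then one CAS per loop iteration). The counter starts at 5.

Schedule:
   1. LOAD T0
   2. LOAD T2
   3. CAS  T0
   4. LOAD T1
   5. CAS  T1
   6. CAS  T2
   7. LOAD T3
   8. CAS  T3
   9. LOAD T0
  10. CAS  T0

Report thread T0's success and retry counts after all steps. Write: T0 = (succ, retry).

step 1: T0 LOAD ⇒ load; ctr=5 reg=5
step 2: T2 LOAD ⇒ load; ctr=5 reg=5
step 3: T0 CAS ⇒ ok; ctr=6 reg=5
step 4: T1 LOAD ⇒ load; ctr=6 reg=6
step 5: T1 CAS ⇒ ok; ctr=7 reg=6
step 6: T2 CAS ⇒ retry; ctr=7 reg=5
step 7: T3 LOAD ⇒ load; ctr=7 reg=7
step 8: T3 CAS ⇒ ok; ctr=8 reg=7
step 9: T0 LOAD ⇒ load; ctr=8 reg=8
step 10: T0 CAS ⇒ ok; ctr=9 reg=8

T0 = (2, 0)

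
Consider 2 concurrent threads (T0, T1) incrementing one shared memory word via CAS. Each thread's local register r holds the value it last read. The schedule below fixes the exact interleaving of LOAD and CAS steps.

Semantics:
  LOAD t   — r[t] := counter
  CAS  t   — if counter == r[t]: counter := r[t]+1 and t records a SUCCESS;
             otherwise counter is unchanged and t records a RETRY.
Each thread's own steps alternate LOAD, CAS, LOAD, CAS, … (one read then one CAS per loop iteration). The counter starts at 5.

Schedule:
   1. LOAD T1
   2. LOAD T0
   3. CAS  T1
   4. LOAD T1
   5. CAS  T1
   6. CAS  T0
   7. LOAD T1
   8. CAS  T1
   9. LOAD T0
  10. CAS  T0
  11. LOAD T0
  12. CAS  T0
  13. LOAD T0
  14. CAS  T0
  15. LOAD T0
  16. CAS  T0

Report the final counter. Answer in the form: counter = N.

T1 LOAD — after: cnt=5, r=5 — load
T0 LOAD — after: cnt=5, r=5 — load
T1 CAS — after: cnt=6, r=5 — ok
T1 LOAD — after: cnt=6, r=6 — load
T1 CAS — after: cnt=7, r=6 — ok
T0 CAS — after: cnt=7, r=5 — retry
T1 LOAD — after: cnt=7, r=7 — load
T1 CAS — after: cnt=8, r=7 — ok
T0 LOAD — after: cnt=8, r=8 — load
T0 CAS — after: cnt=9, r=8 — ok
T0 LOAD — after: cnt=9, r=9 — load
T0 CAS — after: cnt=10, r=9 — ok
T0 LOAD — after: cnt=10, r=10 — load
T0 CAS — after: cnt=11, r=10 — ok
T0 LOAD — after: cnt=11, r=11 — load
T0 CAS — after: cnt=12, r=11 — ok

counter = 12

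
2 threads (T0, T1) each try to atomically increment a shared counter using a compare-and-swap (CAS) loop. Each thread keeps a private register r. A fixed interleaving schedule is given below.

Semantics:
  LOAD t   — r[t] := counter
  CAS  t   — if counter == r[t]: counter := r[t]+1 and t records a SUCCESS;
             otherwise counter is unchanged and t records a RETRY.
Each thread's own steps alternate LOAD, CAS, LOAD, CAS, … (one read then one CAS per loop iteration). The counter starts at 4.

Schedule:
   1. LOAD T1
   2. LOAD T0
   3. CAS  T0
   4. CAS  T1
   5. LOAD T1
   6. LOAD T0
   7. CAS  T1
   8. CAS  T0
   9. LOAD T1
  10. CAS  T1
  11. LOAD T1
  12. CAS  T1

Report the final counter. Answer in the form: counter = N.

   1) LOAD T1:  M=4  r_T1=4
   2) LOAD T0:  M=4  r_T0=4
   3) CAS  T0:  M=5  r_T0=4 ✓
   4) CAS  T1:  M=5  r_T1=4 ✗
   5) LOAD T1:  M=5  r_T1=5
   6) LOAD T0:  M=5  r_T0=5
   7) CAS  T1:  M=6  r_T1=5 ✓
   8) CAS  T0:  M=6  r_T0=5 ✗
   9) LOAD T1:  M=6  r_T1=6
  10) CAS  T1:  M=7  r_T1=6 ✓
  11) LOAD T1:  M=7  r_T1=7
  12) CAS  T1:  M=8  r_T1=7 ✓

counter = 8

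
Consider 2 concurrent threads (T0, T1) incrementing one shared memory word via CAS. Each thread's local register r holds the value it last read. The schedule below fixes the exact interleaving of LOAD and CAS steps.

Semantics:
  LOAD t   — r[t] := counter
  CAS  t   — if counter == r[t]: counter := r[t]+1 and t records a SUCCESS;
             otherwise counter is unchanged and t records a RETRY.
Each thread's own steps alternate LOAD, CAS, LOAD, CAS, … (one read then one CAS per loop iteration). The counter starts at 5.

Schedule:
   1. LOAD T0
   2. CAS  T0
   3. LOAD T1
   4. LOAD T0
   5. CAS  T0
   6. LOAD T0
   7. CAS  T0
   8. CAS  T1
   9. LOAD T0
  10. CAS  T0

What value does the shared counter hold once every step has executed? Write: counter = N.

counter = 9

   1) LOAD T0:  M=5  r_T0=5
   2) CAS  T0:  M=6  r_T0=5 ✓
   3) LOAD T1:  M=6  r_T1=6
   4) LOAD T0:  M=6  r_T0=6
   5) CAS  T0:  M=7  r_T0=6 ✓
   6) LOAD T0:  M=7  r_T0=7
   7) CAS  T0:  M=8  r_T0=7 ✓
   8) CAS  T1:  M=8  r_T1=6 ✗
   9) LOAD T0:  M=8  r_T0=8
  10) CAS  T0:  M=9  r_T0=8 ✓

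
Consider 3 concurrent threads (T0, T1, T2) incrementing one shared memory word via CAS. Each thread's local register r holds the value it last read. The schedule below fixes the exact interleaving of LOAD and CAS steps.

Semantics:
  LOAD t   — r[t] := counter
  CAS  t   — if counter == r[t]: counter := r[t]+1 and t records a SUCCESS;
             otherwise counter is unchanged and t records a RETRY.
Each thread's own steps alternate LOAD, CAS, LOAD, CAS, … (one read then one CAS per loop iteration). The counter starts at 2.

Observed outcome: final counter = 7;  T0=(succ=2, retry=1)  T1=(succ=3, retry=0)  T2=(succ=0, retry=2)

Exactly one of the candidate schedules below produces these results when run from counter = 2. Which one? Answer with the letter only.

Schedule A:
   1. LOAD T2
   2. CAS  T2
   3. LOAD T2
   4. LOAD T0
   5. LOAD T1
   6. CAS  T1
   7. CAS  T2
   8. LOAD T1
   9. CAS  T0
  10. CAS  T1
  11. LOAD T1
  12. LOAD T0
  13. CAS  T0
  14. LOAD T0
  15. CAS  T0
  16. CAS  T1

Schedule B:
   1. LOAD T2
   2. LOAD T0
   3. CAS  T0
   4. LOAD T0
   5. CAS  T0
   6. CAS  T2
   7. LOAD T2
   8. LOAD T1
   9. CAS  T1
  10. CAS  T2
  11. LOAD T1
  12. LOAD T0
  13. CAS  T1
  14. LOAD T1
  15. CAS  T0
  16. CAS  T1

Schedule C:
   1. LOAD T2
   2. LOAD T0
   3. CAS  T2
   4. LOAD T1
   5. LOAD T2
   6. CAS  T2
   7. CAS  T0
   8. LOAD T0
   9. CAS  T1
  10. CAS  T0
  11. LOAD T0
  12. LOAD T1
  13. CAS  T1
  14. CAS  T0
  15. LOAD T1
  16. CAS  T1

Tracing schedule B:
step 1: T2 LOAD ⇒ load; ctr=2 reg=2
step 2: T0 LOAD ⇒ load; ctr=2 reg=2
step 3: T0 CAS ⇒ ok; ctr=3 reg=2
step 4: T0 LOAD ⇒ load; ctr=3 reg=3
step 5: T0 CAS ⇒ ok; ctr=4 reg=3
step 6: T2 CAS ⇒ retry; ctr=4 reg=2
step 7: T2 LOAD ⇒ load; ctr=4 reg=4
step 8: T1 LOAD ⇒ load; ctr=4 reg=4
step 9: T1 CAS ⇒ ok; ctr=5 reg=4
step 10: T2 CAS ⇒ retry; ctr=5 reg=4
step 11: T1 LOAD ⇒ load; ctr=5 reg=5
step 12: T0 LOAD ⇒ load; ctr=5 reg=5
step 13: T1 CAS ⇒ ok; ctr=6 reg=5
step 14: T1 LOAD ⇒ load; ctr=6 reg=6
step 15: T0 CAS ⇒ retry; ctr=6 reg=5
step 16: T1 CAS ⇒ ok; ctr=7 reg=6

B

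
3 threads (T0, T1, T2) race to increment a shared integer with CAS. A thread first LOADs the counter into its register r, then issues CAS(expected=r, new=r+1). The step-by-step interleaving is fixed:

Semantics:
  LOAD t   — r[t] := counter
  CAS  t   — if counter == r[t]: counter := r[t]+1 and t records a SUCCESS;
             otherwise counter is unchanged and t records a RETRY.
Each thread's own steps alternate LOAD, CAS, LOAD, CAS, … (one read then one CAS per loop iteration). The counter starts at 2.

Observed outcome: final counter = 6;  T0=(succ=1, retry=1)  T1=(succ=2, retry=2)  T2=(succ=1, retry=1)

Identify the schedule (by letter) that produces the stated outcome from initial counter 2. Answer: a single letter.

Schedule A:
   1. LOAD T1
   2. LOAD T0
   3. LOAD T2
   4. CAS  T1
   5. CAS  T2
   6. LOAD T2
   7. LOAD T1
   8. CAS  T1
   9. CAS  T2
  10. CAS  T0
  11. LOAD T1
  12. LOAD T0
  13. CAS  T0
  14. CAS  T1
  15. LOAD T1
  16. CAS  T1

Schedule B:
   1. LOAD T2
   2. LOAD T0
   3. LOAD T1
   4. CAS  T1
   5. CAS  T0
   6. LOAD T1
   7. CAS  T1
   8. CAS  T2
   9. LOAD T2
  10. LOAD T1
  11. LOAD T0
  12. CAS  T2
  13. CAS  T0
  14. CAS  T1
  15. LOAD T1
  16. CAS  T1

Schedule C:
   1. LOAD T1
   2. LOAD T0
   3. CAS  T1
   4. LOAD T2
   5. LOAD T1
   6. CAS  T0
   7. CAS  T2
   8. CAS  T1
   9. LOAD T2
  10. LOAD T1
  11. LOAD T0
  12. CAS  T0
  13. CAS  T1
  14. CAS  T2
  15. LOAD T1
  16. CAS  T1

Tracing schedule C:
step 1: T1 LOAD ⇒ load; ctr=2 reg=2
step 2: T0 LOAD ⇒ load; ctr=2 reg=2
step 3: T1 CAS ⇒ ok; ctr=3 reg=2
step 4: T2 LOAD ⇒ load; ctr=3 reg=3
step 5: T1 LOAD ⇒ load; ctr=3 reg=3
step 6: T0 CAS ⇒ retry; ctr=3 reg=2
step 7: T2 CAS ⇒ ok; ctr=4 reg=3
step 8: T1 CAS ⇒ retry; ctr=4 reg=3
step 9: T2 LOAD ⇒ load; ctr=4 reg=4
step 10: T1 LOAD ⇒ load; ctr=4 reg=4
step 11: T0 LOAD ⇒ load; ctr=4 reg=4
step 12: T0 CAS ⇒ ok; ctr=5 reg=4
step 13: T1 CAS ⇒ retry; ctr=5 reg=4
step 14: T2 CAS ⇒ retry; ctr=5 reg=4
step 15: T1 LOAD ⇒ load; ctr=5 reg=5
step 16: T1 CAS ⇒ ok; ctr=6 reg=5

C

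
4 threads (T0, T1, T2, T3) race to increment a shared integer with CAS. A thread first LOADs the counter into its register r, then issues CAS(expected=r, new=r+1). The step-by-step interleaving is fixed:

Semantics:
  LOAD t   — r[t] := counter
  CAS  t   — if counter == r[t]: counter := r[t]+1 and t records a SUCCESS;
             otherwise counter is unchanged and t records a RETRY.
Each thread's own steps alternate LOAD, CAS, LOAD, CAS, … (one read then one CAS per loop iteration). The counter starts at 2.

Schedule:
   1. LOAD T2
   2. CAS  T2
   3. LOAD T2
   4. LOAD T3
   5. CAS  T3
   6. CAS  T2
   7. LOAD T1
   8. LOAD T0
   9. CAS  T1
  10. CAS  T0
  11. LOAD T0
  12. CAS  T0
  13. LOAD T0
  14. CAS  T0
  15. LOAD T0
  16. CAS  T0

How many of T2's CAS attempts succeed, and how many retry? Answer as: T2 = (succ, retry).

T2 = (1, 1)

T2 LOAD — after: cnt=2, r=2 — load
T2 CAS — after: cnt=3, r=2 — ok
T2 LOAD — after: cnt=3, r=3 — load
T3 LOAD — after: cnt=3, r=3 — load
T3 CAS — after: cnt=4, r=3 — ok
T2 CAS — after: cnt=4, r=3 — retry
T1 LOAD — after: cnt=4, r=4 — load
T0 LOAD — after: cnt=4, r=4 — load
T1 CAS — after: cnt=5, r=4 — ok
T0 CAS — after: cnt=5, r=4 — retry
T0 LOAD — after: cnt=5, r=5 — load
T0 CAS — after: cnt=6, r=5 — ok
T0 LOAD — after: cnt=6, r=6 — load
T0 CAS — after: cnt=7, r=6 — ok
T0 LOAD — after: cnt=7, r=7 — load
T0 CAS — after: cnt=8, r=7 — ok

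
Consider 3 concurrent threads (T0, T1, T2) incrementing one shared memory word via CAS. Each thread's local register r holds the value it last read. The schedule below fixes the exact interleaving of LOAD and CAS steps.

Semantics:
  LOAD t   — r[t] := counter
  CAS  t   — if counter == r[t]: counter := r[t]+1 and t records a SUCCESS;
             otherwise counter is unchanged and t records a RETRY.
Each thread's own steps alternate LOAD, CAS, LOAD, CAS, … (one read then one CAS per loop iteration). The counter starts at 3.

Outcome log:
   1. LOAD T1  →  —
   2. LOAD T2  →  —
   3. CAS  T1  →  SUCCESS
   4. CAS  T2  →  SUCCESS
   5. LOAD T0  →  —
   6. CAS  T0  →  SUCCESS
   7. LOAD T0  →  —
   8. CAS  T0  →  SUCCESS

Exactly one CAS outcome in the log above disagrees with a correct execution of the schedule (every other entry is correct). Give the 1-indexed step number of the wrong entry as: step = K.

step = 4

Re-executing:
[1] T1.load  rd  (counter 3, T1.r 3)
[2] T2.load  rd  (counter 3, T2.r 3)
[3] T1.cas  hit  (counter 4, T1.r 3)
[4] T2.cas  miss  (counter 4, T2.r 3)
[5] T0.load  rd  (counter 4, T0.r 4)
[6] T0.cas  hit  (counter 5, T0.r 4)
[7] T0.load  rd  (counter 5, T0.r 5)
[8] T0.cas  hit  (counter 6, T0.r 5)
Log disagrees first at step 4.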